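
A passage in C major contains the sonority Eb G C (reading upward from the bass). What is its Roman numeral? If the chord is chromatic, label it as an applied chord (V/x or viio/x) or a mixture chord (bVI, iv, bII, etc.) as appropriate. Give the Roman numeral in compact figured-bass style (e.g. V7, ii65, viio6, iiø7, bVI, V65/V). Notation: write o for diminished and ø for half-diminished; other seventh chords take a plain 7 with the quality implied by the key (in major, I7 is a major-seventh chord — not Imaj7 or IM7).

i6

Stacked in thirds the chord is C-Eb-G: a minor triad on C.
C is the first degree of C major. This is the minor tonic, borrowed from the parallel minor.
With Eb in the bass the chord is in first inversion, so the figured bass is 6.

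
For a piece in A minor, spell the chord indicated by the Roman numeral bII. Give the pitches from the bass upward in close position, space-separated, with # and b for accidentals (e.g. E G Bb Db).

Bb D F

Scale degree 2 in A minor is B; lowering it a half step gives Bb. bII is the Neapolitan chord — a major triad on the lowered second degree.
So the chord is Bb-D-F.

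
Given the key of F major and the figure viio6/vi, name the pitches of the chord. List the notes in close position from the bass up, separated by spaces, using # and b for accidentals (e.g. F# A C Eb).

E G C#

The slash marks an applied leading-tone chord: viio of vi. In F major, vi is D, so the leading tone to it is C#, a half step below.
Building a diminished triad on C# gives C#-E-G.
With the 6 figure the chord is in first inversion; from the bass E upward in close position it reads E-G-C#.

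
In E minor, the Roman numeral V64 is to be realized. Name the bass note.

F#

V in E minor has root B; the chord is B-D#-F#.
The figure 64 means second inversion — the fifth is in the bass.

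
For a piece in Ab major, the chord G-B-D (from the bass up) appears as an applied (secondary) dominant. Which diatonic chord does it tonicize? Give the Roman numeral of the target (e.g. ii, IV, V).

iii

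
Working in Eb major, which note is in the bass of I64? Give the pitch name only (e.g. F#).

I in Eb major has root Eb; the chord is Eb-G-Bb.
The figure 64 means second inversion — the fifth is in the bass.

Bb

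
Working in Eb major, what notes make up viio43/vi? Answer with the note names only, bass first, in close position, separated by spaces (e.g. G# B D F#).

viio43/vi is a secondary leading-tone chord. The target vi is C in Eb major; the applied chord is rooted a semitone below, on B.
Building a fully diminished seventh chord on B gives B-D-F-Ab.
The figured bass 43 indicates second inversion, placing the fifth (F) in the bass: F-Ab-B-D.

F Ab B D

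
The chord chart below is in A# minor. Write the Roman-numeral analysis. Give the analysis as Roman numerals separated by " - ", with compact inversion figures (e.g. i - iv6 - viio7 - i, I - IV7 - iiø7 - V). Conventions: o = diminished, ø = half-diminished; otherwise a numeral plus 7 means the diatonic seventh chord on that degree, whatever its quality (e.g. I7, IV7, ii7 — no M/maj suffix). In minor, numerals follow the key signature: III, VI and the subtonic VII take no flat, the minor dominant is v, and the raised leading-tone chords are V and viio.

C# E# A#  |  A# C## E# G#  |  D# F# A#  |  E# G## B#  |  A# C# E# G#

i6 - V7/iv - iv - V - i7

C#-E#-A#: root A# is the tonic; minor triad there is i6.
A#-C##-E#-G# is the secondary dominant of iv (dominant seventh chord on A#): V7/iv.
D#-F#-A# has root D#, degree 4 in A# minor, so iv.
E#-G##-B# has root E#, degree 5 in A# minor, so V.
A#-C#-E#-G#: minor seventh chord on A# = scale degree 1 → i7.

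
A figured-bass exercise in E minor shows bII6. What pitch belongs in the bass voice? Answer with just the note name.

A

bII in E minor has root F; the chord is F-A-C.
The figure 6 means first inversion — the third is in the bass.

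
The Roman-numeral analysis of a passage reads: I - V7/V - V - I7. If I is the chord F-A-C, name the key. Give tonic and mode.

The chord F is a major triad rooted on F; its label is I.
If F is scale degree 1 and the mode makes that degree carry a major triad, the tonic is F and the mode is major.

F major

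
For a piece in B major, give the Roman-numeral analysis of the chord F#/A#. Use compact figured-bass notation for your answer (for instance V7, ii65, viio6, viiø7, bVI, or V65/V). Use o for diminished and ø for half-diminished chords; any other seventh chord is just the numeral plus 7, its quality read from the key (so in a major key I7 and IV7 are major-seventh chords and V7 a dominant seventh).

The pitches F#-A#-C# form a major triad rooted on F#.
In B major, F# is the dominant; the diatonic major triad there is V.
With A# in the bass the chord is in first inversion, so the figured bass is 6.

V6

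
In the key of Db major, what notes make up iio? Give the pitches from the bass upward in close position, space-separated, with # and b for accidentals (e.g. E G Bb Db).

Eb Gb Bbb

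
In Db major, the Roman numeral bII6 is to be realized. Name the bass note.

Gb

bII in Db major has root Ebb; the chord is Ebb-Gb-Bbb.
The figure 6 means first inversion — the third is in the bass.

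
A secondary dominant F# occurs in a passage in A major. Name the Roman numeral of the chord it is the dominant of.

The chord is a major triad on F#.
A dominant resolves down a perfect fifth: F# → B. In A major, B is scale degree 2, i.e. ii.

ii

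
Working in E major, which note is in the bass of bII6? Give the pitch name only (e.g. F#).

bII in E major has root F; the chord is F-A-C.
The figure 6 means first inversion — the third is in the bass.

A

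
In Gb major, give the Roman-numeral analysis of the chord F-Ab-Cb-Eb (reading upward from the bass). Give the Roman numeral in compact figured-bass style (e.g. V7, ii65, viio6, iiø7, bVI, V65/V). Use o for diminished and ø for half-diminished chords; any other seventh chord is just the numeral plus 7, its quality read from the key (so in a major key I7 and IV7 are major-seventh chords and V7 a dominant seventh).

Stacked in thirds the chord is F-Ab-Cb-Eb: a half-diminished seventh chord on F.
F is scale degree 7 in Gb major, and a half-diminished seventh chord on that degree is written viiø7.

viiø7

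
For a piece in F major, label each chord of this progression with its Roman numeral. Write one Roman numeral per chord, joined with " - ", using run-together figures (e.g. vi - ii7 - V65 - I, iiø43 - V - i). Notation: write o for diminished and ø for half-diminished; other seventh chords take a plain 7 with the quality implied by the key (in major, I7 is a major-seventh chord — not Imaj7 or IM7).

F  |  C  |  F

I - V - I

F: root F is the tonic; major triad there is I.
C has root C, degree 5 in F major, so V.
F: root F is the tonic; major triad there is I.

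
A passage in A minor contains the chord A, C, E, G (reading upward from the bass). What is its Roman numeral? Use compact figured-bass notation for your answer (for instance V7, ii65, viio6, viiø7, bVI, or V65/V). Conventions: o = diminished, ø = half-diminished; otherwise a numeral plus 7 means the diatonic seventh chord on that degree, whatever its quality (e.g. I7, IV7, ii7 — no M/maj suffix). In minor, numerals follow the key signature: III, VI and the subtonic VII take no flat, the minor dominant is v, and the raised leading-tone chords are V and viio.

The pitches A-C-E-G form a minor seventh chord rooted on A.
In A minor, A is the tonic; the diatonic minor seventh chord there is i7.

i7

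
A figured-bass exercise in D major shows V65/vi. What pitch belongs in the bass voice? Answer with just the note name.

The applied chord V65/vi is rooted on F#: F#-A#-C#-E.
The figure 65 means first inversion — the third is in the bass.

A#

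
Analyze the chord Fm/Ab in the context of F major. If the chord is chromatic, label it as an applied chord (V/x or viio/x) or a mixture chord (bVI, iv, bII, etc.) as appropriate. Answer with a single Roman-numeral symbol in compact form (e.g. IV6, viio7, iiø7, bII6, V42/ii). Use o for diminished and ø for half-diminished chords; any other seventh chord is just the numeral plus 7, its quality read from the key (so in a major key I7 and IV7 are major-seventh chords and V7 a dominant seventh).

i6

The pitches F-Ab-C form a minor triad rooted on F.
F is the first degree of F major. This is the minor tonic, borrowed from the parallel minor.
With Ab in the bass the chord is in first inversion, so the figured bass is 6.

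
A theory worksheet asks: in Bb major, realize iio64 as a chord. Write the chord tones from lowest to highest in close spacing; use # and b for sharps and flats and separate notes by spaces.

Gb C Eb

Scale degree 2 in Bb major is C; here the chord built on it is altered to a diminished triad. iio64 is the diminished supertonic triad, borrowed from the parallel minor.
So the chord is C-Eb-Gb, a diminished triad.
With the 64 figure the chord is in second inversion; from the bass Gb upward in close position it reads Gb-C-Eb.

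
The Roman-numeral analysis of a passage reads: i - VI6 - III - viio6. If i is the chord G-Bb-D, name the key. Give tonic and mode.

G minor

i is given as G-Bb-D — a minor triad with root G.
If G is scale degree 1 and the mode makes that degree carry a minor triad, the tonic is G and the mode is minor.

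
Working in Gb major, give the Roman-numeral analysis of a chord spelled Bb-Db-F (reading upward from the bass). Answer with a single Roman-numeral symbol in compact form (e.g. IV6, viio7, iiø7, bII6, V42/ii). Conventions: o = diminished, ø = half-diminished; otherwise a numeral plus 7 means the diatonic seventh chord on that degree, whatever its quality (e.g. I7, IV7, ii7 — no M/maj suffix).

iii

Stacked in thirds the chord is Bb-Db-F: a minor triad on Bb.
Bb is scale degree 3 in Gb major, and a minor triad on that degree is written iii.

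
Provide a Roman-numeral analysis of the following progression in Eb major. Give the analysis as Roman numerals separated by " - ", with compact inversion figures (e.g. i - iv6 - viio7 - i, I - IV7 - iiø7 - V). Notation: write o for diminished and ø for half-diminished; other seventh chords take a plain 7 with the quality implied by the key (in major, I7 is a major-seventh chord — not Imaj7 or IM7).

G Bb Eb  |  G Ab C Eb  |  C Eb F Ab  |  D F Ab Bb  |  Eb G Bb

I6 - IV42 - ii43 - V65 - I

G-Bb-Eb: major triad on Eb = scale degree 1 → I6.
G-Ab-C-Eb has root Ab, degree 4 in Eb major, so IV42.
C-Eb-F-Ab: minor seventh chord on F = scale degree 2 → ii43.
D-F-Ab-Bb: root Bb is the dominant; dominant seventh chord there is V65.
Eb-G-Bb: root Eb is the tonic; major triad there is I.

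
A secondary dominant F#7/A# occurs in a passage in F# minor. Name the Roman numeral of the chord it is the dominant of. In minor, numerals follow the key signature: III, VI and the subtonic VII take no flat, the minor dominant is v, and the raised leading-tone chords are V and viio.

The chord is a dominant seventh chord on F#.
A dominant resolves down a perfect fifth: F# → B. In F# minor, B is scale degree 4, i.e. iv.

iv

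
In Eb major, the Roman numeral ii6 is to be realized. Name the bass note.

Ab

ii in Eb major has root F; the chord is F-Ab-C.
The figure 6 means first inversion — the third is in the bass.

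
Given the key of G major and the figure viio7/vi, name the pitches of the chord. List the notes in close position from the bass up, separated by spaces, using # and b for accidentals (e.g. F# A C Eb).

D# F# A C

viio7/vi is a secondary leading-tone chord. The target vi is E in G major; the applied chord is rooted a semitone below, on D#.
Building a fully diminished seventh chord on D# gives D#-F#-A-C.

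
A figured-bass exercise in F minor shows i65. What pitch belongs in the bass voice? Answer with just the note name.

Ab

i in F minor has root F; the chord is F-Ab-C-Eb.
The figure 65 means first inversion — the third is in the bass.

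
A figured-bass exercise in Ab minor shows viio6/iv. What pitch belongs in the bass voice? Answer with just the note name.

The applied chord viio6/iv is rooted on C: C-Eb-Gb.
The figure 6 means first inversion — the third is in the bass.

Eb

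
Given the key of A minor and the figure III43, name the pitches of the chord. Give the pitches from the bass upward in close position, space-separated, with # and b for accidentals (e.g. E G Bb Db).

The numeral's case and figure indicate a major seventh chord. In A minor its root, the mediant, is C.
That chord is spelled C-E-G-B.
The figured bass 43 indicates second inversion, placing the fifth (G) in the bass: G-B-C-E.

G B C E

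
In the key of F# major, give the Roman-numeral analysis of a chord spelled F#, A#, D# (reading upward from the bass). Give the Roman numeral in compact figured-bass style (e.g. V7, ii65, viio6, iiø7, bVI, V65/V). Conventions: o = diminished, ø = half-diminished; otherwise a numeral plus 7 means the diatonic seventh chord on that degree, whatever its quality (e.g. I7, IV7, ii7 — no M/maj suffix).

vi6

Stacked in thirds the chord is D#-F#-A#: a minor triad on D#.
D# is scale degree 6 in F# major, and a minor triad on that degree is written vi.
With F# in the bass the chord is in first inversion, so the figured bass is 6.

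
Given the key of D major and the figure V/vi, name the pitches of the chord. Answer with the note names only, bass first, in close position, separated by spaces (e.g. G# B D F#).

F# A# C#

The slash means an applied dominant: we want the dominant of vi. In D major, vi is B minor, and its dominant is built on F#.
Building a major triad on F# gives F#-A#-C#.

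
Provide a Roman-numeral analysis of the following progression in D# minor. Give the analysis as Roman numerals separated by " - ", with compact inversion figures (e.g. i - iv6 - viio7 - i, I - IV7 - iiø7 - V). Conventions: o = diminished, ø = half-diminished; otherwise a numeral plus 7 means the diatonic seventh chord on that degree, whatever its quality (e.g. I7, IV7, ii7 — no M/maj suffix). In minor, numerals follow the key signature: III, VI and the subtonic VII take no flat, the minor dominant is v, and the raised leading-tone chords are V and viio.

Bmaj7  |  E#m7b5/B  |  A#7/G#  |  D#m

Bmaj7: root B is the submediant; major seventh chord there is VI7.
E#m7b5/B: half-diminished seventh chord on E# = scale degree 2 → iiø43.
A#7/G# has root A#, degree 5 in D# minor, so V42.
D#m has root D#, degree 1 in D# minor, so i.

VI7 - iiø43 - V42 - i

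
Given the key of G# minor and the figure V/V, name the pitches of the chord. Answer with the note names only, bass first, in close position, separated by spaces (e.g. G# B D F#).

A# C## E#

The slash means an applied dominant: we want the dominant of V. In G# minor, V is D# major, and its dominant is built on A#.
Building a major triad on A# gives A#-C##-E#.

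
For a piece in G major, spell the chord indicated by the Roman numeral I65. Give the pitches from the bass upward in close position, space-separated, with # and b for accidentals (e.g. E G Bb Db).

B D F# G

In G major, scale degree 1 is G, and the diatonic chord built there is a major seventh chord.
Stacking thirds from G gives G-B-D-F#.
With the 65 figure the chord is in first inversion; from the bass B upward in close position it reads B-D-F#-G.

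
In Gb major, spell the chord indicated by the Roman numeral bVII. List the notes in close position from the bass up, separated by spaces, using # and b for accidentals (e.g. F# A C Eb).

Fb Ab Cb

bVII is a major triad on the lowered seventh degree (the subtonic), borrowed from the parallel minor. In Gb major that root is Fb.
So the chord is Fb-Ab-Cb.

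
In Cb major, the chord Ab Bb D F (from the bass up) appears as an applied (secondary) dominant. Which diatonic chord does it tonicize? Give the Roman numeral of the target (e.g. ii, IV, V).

The chord is a dominant seventh chord on Bb.
A dominant resolves down a perfect fifth: Bb → Eb. In Cb major, Eb is scale degree 3, i.e. iii.

iii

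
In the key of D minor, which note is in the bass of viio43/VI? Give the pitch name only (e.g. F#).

The applied chord viio43/VI is rooted on A: A-C-Eb-Gb.
The figure 43 means second inversion — the fifth is in the bass.

Eb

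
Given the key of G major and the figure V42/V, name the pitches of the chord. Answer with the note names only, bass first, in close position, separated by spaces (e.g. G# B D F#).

The slash means an applied dominant: we want the dominant of V. In G major, V is D major, and its dominant is built on A.
Building a dominant seventh chord on A gives A-C#-E-G.
With the 42 figure the chord is in third inversion; from the bass G upward in close position it reads G-A-C#-E.

G A C# E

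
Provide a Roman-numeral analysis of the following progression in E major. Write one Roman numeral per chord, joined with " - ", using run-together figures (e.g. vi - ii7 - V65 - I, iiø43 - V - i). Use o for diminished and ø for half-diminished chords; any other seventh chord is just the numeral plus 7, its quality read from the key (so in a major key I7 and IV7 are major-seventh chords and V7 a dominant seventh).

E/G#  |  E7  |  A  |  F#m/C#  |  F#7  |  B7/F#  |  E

E/G# has root E, degree 1 in E major, so I6.
E7: a dominant seventh chord on E, the applied dominant of IV → V7/IV.
A: major triad on A = scale degree 4 → IV.
F#m/C# has root F#, degree 2 in E major, so ii64.
F#7 is the secondary dominant of V (dominant seventh chord on F#): V7/V.
B7/F#: dominant seventh chord on B = scale degree 5 → V43.
E has root E, degree 1 in E major, so I.

I6 - V7/IV - IV - ii64 - V7/V - V43 - I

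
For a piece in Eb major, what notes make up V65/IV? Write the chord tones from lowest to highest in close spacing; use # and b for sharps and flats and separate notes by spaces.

G Bb Db Eb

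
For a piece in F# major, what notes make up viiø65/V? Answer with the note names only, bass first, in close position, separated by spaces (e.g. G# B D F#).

D# F# A# B#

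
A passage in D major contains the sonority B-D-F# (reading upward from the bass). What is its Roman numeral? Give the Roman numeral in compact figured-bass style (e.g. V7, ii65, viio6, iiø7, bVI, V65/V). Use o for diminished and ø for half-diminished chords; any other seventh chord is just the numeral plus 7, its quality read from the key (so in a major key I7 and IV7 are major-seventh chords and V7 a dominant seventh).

vi

The pitches B-D-F# form a minor triad rooted on B.
In D major, B is the submediant; the diatonic minor triad there is vi.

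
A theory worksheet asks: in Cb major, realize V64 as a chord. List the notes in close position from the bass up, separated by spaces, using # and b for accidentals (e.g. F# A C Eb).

Db Gb Bb

The numeral's case and figure indicate a major triad. In Cb major its root, scale degree 5, is Gb.
Stacking thirds from Gb gives Gb-Bb-Db.
With the 64 figure the chord is in second inversion; from the bass Db upward in close position it reads Db-Gb-Bb.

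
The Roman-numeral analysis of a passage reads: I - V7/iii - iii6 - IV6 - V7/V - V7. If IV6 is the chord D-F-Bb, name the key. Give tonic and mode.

F major

IV6 is given as D-F-Bb — a major triad with root Bb.
Counting down 3 scale steps from Bb places the tonic on F; a major triad on degree 4 is diatonic only in major.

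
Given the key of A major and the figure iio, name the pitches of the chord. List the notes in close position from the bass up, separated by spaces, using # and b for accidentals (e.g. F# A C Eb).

B D F

iio is the diminished supertonic triad, borrowed from the parallel minor. In A major that root is B.
So the chord is B-D-F, a diminished triad.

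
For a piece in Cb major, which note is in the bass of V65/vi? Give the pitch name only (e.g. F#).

G

The applied chord V65/vi is rooted on Eb: Eb-G-Bb-Db.
The figure 65 means first inversion — the third is in the bass.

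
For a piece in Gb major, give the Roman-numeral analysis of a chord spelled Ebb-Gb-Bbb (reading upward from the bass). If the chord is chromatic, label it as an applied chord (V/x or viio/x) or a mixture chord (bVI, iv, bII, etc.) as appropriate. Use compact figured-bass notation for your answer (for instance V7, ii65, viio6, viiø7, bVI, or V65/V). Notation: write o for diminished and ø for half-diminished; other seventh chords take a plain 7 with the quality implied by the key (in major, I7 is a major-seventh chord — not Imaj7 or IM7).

bVI

Stacked in thirds the chord is Ebb-Gb-Bbb: a major triad on Ebb.
Ebb is the lowered sixth degree of Gb major (diatonic 6 would be Eb). This is a major triad on the lowered sixth degree, borrowed from the parallel minor.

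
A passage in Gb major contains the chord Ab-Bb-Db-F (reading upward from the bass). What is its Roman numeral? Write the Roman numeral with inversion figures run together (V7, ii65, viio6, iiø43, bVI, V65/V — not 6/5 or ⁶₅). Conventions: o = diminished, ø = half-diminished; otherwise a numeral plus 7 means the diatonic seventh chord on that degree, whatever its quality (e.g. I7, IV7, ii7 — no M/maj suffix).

Stacked in thirds the chord is Bb-Db-F-Ab: a minor seventh chord on Bb.
Bb is scale degree 3 in Gb major, and a minor seventh chord on that degree is written iii7.
With Ab in the bass the chord is in third inversion, so the figured bass is 42.

iii42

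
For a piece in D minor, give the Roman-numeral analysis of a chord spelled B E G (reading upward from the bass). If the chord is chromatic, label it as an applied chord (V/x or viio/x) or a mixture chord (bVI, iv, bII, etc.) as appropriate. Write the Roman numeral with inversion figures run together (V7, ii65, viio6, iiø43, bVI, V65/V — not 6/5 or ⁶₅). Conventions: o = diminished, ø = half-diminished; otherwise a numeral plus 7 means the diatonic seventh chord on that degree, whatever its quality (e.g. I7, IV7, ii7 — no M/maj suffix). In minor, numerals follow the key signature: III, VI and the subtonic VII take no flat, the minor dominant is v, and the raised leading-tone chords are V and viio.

The pitches E-G-B form a minor triad rooted on E.
E is the second degree of D minor. This is the minor supertonic, borrowed from the parallel major (the Dorian ii).
With B in the bass the chord is in second inversion, so the figured bass is 64.

ii64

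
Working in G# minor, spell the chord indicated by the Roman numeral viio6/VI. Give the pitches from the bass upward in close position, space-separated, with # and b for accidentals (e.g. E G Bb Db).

F# A D#

viio6/VI is a secondary leading-tone chord. The target VI is E in G# minor; the applied chord is rooted a semitone below, on D#.
Building a diminished triad on D# gives D#-F#-A.
The figured bass 6 indicates first inversion, placing the third (F#) in the bass: F#-A-D#.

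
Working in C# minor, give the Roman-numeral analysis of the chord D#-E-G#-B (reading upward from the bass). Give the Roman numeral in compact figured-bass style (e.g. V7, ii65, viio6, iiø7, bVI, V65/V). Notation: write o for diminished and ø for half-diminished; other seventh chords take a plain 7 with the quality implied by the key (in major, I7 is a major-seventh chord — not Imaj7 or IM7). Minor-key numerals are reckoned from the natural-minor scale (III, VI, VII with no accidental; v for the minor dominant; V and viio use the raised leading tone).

III42

The pitches E-G#-B-D# form a major seventh chord rooted on E.
In C# minor, E is the mediant; the diatonic major seventh chord there is III7.
With D# in the bass the chord is in third inversion, so the figured bass is 42.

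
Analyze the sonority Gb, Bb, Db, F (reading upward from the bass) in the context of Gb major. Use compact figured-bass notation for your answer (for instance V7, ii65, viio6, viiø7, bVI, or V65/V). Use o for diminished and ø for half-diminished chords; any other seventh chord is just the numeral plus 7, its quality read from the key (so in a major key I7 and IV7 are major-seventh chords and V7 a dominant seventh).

Stacked in thirds the chord is Gb-Bb-Db-F: a major seventh chord on Gb.
In Gb major, Gb is the tonic; the diatonic major seventh chord there is I7.

I7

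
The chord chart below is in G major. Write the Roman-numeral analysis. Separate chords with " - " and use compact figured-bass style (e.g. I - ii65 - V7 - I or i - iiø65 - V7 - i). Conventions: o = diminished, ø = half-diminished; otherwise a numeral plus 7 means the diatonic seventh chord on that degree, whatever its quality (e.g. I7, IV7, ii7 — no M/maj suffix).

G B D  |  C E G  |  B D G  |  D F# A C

G-B-D has root G, degree 1 in G major, so I.
C-E-G has root C, degree 4 in G major, so IV.
B-D-G has root G, degree 1 in G major, so I6.
D-F#-A-C: dominant seventh chord on D = scale degree 5 → V7.

I - IV - I6 - V7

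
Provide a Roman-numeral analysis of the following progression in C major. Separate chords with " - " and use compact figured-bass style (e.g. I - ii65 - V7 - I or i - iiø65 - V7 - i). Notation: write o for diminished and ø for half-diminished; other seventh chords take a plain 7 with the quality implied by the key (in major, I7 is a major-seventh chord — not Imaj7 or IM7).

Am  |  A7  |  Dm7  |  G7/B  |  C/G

Am: root A is the submediant; minor triad there is vi.
A7: chromatic; A is V of ii, so V7/ii.
Dm7: root D is the supertonic; minor seventh chord there is ii7.
G7/B has root G, degree 5 in C major, so V65.
C/G: root C is the tonic; major triad there is I64.

vi - V7/ii - ii7 - V65 - I64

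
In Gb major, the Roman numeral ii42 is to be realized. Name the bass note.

Gb

ii in Gb major has root Ab; the chord is Ab-Cb-Eb-Gb.
The figure 42 means third inversion — the seventh is in the bass.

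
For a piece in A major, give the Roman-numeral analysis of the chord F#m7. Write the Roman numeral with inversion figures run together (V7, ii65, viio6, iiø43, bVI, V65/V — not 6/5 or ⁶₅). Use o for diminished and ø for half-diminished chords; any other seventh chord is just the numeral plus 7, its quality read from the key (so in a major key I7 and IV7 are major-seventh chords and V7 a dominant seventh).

vi7

Stacked in thirds the chord is F#-A-C#-E: a minor seventh chord on F#.
In A major, F# is the submediant; the diatonic minor seventh chord there is vi7.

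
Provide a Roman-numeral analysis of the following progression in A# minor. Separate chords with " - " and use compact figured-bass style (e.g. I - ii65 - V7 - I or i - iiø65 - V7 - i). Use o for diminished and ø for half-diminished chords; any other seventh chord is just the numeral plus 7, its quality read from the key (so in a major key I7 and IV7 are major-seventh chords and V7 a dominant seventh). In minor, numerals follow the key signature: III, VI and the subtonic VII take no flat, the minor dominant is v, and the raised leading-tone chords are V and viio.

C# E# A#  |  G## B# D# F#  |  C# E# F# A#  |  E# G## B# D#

i6 - viio7 - VI43 - V7

C#-E#-A#: minor triad on A# = scale degree 1 → i6.
G##-B#-D#-F# has root G##, degree 7 in A# minor, so viio7.
C#-E#-F#-A#: major seventh chord on F# = scale degree 6 → VI43.
E#-G##-B#-D#: root E# is the dominant; dominant seventh chord there is V7.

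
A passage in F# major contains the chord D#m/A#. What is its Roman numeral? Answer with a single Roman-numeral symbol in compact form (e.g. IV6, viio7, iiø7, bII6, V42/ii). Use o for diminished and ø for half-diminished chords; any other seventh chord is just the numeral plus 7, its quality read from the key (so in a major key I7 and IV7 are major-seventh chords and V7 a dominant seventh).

vi64

Stacked in thirds the chord is D#-F#-A#: a minor triad on D#.
In F# major, D# is the submediant; the diatonic minor triad there is vi.
With A# in the bass the chord is in second inversion, so the figured bass is 64.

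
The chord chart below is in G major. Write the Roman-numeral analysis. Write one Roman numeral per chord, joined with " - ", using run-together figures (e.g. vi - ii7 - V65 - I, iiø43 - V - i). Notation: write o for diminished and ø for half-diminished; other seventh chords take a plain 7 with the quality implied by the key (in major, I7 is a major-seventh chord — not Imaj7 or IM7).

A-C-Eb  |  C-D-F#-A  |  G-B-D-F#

iio - V42 - I7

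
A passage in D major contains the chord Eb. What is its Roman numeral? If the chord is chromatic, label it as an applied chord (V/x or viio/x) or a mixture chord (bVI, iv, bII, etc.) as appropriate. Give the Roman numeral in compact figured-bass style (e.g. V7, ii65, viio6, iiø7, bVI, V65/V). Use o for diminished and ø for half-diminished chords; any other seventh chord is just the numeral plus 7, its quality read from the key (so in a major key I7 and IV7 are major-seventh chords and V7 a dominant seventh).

The pitches Eb-G-Bb form a major triad rooted on Eb.
Eb is the lowered second degree of D major (diatonic 2 would be E). This is the Neapolitan chord — a major triad on the lowered second degree.

bII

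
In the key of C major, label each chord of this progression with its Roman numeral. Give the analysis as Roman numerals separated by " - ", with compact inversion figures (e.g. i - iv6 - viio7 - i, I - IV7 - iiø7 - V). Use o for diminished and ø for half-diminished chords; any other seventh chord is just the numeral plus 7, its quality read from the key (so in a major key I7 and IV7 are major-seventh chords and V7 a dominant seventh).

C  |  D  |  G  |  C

C: major triad on C = scale degree 1 → I.
D: chromatic; D is V of V, so V/V.
G: root G is the dominant; major triad there is V.
C: root C is the tonic; major triad there is I.

I - V/V - V - I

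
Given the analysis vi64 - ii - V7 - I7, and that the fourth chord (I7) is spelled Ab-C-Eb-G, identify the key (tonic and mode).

Ab major

I7 is given as Ab-C-Eb-G — a major seventh chord with root Ab.
If Ab is scale degree 1 and the mode makes that degree carry a major seventh chord, the tonic is Ab and the mode is major.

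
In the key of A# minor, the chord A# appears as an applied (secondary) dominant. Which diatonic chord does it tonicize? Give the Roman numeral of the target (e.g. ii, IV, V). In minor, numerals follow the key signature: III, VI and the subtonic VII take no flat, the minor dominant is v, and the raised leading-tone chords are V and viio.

iv

The chord is a major triad on A#.
A dominant resolves down a perfect fifth: A# → D#. In A# minor, D# is scale degree 4, i.e. iv.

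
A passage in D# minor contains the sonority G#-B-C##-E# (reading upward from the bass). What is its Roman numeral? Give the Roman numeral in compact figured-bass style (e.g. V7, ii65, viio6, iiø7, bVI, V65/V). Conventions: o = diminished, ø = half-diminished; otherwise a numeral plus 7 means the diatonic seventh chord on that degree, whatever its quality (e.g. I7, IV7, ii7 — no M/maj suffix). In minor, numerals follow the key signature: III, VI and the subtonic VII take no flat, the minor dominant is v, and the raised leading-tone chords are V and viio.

The pitches C##-E#-G#-B form a fully diminished seventh chord rooted on C##.
C## is scale degree 7 in D# minor, and a fully diminished seventh chord on that degree is written viio7.
With G# in the bass the chord is in second inversion, so the figured bass is 43.

viio43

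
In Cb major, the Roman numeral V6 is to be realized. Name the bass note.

V in Cb major has root Gb; the chord is Gb-Bb-Db.
The figure 6 means first inversion — the third is in the bass.

Bb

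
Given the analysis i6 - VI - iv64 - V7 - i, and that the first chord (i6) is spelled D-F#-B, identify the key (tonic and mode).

i6 is given as D-F#-B — a minor triad with root B.
If B is scale degree 1 and the mode makes that degree carry a minor triad, the tonic is B and the mode is minor.

B minor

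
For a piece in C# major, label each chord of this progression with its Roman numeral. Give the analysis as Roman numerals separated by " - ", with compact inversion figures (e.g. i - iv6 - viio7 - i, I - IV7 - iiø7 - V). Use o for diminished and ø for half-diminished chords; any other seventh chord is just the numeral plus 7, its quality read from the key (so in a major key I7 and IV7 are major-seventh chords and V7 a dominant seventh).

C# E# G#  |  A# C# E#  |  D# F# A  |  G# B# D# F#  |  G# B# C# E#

I - vi - iio - V7 - I43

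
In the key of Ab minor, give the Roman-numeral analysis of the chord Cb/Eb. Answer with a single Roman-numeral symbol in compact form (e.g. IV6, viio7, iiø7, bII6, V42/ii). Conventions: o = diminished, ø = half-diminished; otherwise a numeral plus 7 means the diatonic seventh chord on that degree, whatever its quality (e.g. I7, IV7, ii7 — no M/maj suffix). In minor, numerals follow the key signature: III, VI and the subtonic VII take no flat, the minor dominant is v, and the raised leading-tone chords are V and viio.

Stacked in thirds the chord is Cb-Eb-Gb: a major triad on Cb.
In Ab minor, Cb is the mediant; the diatonic major triad there is III.
With Eb in the bass the chord is in first inversion, so the figured bass is 6.

III6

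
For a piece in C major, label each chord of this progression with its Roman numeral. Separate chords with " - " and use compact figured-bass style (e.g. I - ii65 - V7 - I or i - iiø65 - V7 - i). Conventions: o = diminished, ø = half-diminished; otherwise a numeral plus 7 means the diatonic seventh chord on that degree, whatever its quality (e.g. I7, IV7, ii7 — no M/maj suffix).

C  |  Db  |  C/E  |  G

C has root C, degree 1 in C major, so I.
Db: major triad on Db — chromatic; Db is the lowered second degree, so this is the Neapolitan chord, bII.
C/E: major triad on C = scale degree 1 → I6.
G: major triad on G = scale degree 5 → V.

I - bII - I6 - V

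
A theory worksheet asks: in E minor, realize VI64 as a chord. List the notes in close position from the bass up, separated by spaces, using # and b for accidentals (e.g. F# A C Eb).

G C E

In E minor, the sixth degree is C, and the diatonic chord built there is a major triad.
That chord is spelled C-E-G.
The figured bass 64 indicates second inversion, placing the fifth (G) in the bass: G-C-E.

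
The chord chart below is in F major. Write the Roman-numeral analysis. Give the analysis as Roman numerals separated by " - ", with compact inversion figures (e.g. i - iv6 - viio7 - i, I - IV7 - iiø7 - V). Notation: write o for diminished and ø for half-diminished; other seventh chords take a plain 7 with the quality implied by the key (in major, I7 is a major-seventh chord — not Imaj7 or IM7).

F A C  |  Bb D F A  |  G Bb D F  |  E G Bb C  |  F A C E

F-A-C: root F is the tonic; major triad there is I.
Bb-D-F-A: major seventh chord on Bb = scale degree 4 → IV7.
G-Bb-D-F: root G is the supertonic; minor seventh chord there is ii7.
E-G-Bb-C has root C, degree 5 in F major, so V65.
F-A-C-E: major seventh chord on F = scale degree 1 → I7.

I - IV7 - ii7 - V65 - I7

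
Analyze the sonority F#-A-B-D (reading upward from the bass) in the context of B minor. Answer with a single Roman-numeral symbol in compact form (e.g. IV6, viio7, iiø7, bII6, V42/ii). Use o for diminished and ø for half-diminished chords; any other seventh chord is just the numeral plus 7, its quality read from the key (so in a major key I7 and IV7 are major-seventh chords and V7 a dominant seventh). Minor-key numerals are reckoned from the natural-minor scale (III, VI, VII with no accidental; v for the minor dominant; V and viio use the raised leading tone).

The pitches B-D-F#-A form a minor seventh chord rooted on B.
B is scale degree 1 in B minor, and a minor seventh chord on that degree is written i7.
With F# in the bass the chord is in second inversion, so the figured bass is 43.

i43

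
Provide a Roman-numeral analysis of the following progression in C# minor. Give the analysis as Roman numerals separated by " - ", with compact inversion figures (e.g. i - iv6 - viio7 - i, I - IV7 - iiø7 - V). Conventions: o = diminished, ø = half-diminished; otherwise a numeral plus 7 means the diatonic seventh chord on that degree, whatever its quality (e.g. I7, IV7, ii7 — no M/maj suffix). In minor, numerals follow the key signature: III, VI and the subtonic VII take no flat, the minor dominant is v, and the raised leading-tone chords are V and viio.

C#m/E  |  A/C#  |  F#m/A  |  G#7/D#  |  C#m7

C#m/E has root C#, degree 1 in C# minor, so i6.
A/C#: major triad on A = scale degree 6 → VI6.
F#m/A has root F#, degree 4 in C# minor, so iv6.
G#7/D#: root G# is the dominant; dominant seventh chord there is V43.
C#m7: root C# is the tonic; minor seventh chord there is i7.

i6 - VI6 - iv6 - V43 - i7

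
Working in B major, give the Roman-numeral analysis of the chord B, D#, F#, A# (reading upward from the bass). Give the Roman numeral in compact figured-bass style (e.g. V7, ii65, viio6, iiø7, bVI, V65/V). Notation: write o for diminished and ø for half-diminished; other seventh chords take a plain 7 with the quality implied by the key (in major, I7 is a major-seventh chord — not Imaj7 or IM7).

Stacked in thirds the chord is B-D#-F#-A#: a major seventh chord on B.
In B major, B is the tonic; the diatonic major seventh chord there is I7.

I7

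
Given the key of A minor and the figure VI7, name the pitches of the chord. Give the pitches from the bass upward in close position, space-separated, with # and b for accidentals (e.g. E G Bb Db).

F A C E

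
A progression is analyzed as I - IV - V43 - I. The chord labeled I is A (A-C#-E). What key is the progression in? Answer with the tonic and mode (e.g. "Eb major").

The anchor chord is a major triad on A, labeled I.
If A is scale degree 1 and the mode makes that degree carry a major triad, the tonic is A and the mode is major.

A major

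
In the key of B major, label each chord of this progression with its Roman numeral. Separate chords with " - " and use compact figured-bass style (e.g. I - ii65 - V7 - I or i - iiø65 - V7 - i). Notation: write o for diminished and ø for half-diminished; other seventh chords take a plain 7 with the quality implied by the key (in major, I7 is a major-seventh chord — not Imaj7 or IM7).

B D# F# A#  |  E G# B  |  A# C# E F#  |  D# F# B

B-D#-F#-A#: major seventh chord on B = scale degree 1 → I7.
E-G#-B: root E is the subdominant; major triad there is IV.
A#-C#-E-F#: dominant seventh chord on F# = scale degree 5 → V65.
D#-F#-B has root B, degree 1 in B major, so I6.

I7 - IV - V65 - I6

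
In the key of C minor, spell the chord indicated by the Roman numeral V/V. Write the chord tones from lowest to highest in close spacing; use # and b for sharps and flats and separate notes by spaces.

The slash means an applied dominant: we want the dominant of V. In C minor, V is G major, and its dominant is built on D.
Building a major triad on D gives D-F#-A.

D F# A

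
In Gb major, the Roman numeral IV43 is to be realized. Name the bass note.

Gb

IV in Gb major has root Cb; the chord is Cb-Eb-Gb-Bb.
The figure 43 means second inversion — the fifth is in the bass.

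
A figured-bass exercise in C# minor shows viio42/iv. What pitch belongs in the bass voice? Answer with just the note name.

D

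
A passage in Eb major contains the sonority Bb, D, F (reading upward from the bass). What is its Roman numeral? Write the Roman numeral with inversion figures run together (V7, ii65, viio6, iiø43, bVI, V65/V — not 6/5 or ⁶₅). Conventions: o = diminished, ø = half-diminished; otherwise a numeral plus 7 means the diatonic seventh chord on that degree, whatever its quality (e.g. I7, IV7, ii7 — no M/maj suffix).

V

The pitches Bb-D-F form a major triad rooted on Bb.
In Eb major, Bb is the dominant; the diatonic major triad there is V.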